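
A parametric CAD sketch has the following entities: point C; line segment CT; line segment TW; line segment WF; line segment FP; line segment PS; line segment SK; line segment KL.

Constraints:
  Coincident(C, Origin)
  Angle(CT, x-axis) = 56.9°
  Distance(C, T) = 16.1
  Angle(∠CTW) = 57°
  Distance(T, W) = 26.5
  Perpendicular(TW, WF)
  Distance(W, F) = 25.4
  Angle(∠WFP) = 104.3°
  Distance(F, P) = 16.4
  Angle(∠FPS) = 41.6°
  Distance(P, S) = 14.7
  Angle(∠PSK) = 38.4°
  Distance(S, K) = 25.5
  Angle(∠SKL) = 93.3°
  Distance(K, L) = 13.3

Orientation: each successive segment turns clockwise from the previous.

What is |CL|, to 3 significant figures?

31.0

C is at the origin; CT runs at 56.9° with length 16.1, so T = (8.79, 13.5). ∠CTW = 57.0° gives TW at -66.1° from the x-axis; with |TW| = 26.5, W = (19.5, -10.7). TW ⟂ WF, so WF runs at -156°; with |WF| = 25.4, F = (-3.69, -21.0). ∠WFP = 104.3° gives FP at 128° from the x-axis; with |FP| = 16.4, P = (-13.8, -8.14). ∠FPS = 41.6° gives PS at -10.2° from the x-axis; with |PS| = 14.7, S = (0.632, -10.7). ∠PSK = 38.4° gives SK at -152° from the x-axis; with |SK| = 25.5, K = (-21.8, -22.8). ∠SKL = 93.3° gives KL at 122° from the x-axis; with |KL| = 13.3, L = (-28.8, -11.5). Then |CL| = |L − C| = 31.0.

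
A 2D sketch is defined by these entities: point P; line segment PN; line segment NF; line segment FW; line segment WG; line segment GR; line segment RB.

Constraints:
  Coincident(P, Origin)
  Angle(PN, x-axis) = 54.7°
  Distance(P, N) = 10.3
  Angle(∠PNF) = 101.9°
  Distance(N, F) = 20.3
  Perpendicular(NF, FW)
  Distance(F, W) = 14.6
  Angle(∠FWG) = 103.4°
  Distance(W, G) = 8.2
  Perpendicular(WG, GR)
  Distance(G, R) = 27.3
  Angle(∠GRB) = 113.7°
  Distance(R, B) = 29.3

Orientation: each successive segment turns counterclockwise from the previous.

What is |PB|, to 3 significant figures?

49.2

P is at the origin; PN runs at 54.7° with length 10.3, so N = (5.95, 8.41). ∠PNF = 101.9° gives NF at 133° from the x-axis; with |NF| = 20.3, F = (-7.84, 23.3). The perpendicularity gives FW at right angles to NF, so FW runs at -137°; with |FW| = 14.6, W = (-18.6, 13.4). ∠FWG = 103.4° gives WG at -60.6° from the x-axis; with |WG| = 8.2, G = (-14.5, 6.24). The perpendicularity gives GR at right angles to WG, so GR runs at 29.4°; with |GR| = 27.3, R = (9.26, 19.6). ∠GRB = 113.7° gives RB at 95.7° from the x-axis; with |RB| = 29.3, B = (6.35, 48.8). Then |PB| = |B − P| = 49.2.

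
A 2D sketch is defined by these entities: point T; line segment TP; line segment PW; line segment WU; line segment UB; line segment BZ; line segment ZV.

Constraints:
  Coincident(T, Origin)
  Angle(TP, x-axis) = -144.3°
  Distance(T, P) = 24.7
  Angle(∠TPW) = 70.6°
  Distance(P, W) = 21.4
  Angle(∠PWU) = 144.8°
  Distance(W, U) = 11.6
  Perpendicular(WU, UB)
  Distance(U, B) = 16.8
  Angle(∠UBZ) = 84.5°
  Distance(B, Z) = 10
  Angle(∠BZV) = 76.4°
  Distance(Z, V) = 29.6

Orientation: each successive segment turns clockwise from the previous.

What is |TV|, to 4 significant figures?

39.73

T is at the origin; TP runs at -144.3° with length 24.7, so P = (-20.06, -14.41). ∠TPW = 70.6° gives PW at 106.3° from the x-axis; with |PW| = 21.4, W = (-26.06, 6.126). ∠PWU = 144.8° gives WU at 71.10° from the x-axis; with |WU| = 11.6, U = (-22.31, 17.10). WU is perpendicular to UB, so UB runs at -18.90°; with |UB| = 16.8, B = (-6.413, 11.66). ∠UBZ = 84.5° gives BZ at -114.4° from the x-axis; with |BZ| = 10.0, Z = (-10.54, 2.552). ∠BZV = 76.4° gives ZV at 142.0° from the x-axis; with |ZV| = 29.6, V = (-33.87, 20.78). Then |TV| = |V − T| = 39.73.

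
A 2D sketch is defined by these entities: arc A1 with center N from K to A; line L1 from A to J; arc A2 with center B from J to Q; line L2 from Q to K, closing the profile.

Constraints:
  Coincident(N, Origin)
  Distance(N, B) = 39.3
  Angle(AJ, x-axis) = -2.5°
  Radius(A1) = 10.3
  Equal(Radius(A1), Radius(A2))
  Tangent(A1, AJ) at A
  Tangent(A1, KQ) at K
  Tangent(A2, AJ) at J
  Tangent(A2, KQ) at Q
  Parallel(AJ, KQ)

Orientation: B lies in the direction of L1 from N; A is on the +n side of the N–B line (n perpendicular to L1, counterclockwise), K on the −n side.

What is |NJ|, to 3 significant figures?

40.6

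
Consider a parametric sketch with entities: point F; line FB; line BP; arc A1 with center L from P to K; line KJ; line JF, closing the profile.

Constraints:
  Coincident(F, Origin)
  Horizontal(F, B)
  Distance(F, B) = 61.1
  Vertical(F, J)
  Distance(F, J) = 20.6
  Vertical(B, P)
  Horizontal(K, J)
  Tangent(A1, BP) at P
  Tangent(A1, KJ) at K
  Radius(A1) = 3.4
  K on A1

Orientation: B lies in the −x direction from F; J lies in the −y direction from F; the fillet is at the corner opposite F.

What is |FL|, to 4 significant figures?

60.21

F is at the origin; FB is horizontal with |FB| = 61.1 and B on the −x side, so B = (-61.10, 0.000). FJ is vertical with |FJ| = 20.6 and J on the −y side, so J = (0.000, -20.60). The virtual corner opposite F is at (-61.10, -20.60). Since A1 is tangent to BP there, LP ⟂ BP and the tangent condition forces LK to be normal to KJ, with radius 3.4, so the center L sits 3.4 in from both sides at L = (-57.70, -17.20). Then |FL| = |L − F| = 60.21.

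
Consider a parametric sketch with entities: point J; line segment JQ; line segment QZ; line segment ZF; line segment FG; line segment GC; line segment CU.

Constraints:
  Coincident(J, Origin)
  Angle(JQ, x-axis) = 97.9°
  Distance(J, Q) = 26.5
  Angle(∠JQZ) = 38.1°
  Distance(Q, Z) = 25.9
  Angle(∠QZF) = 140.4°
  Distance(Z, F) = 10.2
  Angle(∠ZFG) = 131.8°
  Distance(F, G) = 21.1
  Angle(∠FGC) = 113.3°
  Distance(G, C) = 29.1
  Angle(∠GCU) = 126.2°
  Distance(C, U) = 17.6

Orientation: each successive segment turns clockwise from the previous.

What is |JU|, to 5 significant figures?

32.005

J is at the origin; JQ runs at 97.9° with length 26.5, so Q = (-3.6423, 26.249). ∠JQZ = 38.1° gives QZ at -44.000° from the x-axis; with |QZ| = 25.9, Z = (14.989, 8.2568). ∠QZF = 140.4° gives ZF at -83.600° from the x-axis; with |ZF| = 10.2, F = (16.126, -1.8796). ∠ZFG = 131.8° gives FG at -131.80° from the x-axis; with |FG| = 21.1, G = (2.0618, -17.609). ∠FGC = 113.3° gives GC at 161.50° from the x-axis; with |GC| = 29.1, C = (-25.534, -8.3756). ∠GCU = 126.2° gives CU at 107.70° from the x-axis; with |CU| = 17.6, U = (-30.885, 8.3913). Then |JU| = |U − J| = 32.005.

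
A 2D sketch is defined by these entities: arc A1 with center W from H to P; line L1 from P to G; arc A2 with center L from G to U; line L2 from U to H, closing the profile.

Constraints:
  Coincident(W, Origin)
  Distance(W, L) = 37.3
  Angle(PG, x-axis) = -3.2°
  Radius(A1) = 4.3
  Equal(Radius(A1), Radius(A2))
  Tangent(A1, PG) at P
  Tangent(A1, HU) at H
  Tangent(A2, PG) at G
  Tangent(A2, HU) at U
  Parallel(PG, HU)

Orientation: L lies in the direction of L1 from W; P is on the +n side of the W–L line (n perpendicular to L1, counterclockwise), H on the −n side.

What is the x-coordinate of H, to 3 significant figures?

-0.240

The slot axis is L1's direction at -3.2°, so u = (cos -3.2°, sin -3.2°) = (0.998, -0.0558) and n = (−sin -3.2°, cos -3.2°) = (0.0558, 0.998). W is at the origin and L lies 37.3 along u from W, so L = 37.3·u = (37.2, -2.08). Tangency of A1 to both parallel lines with radius 4.3 puts P and H at W ± 4.3·n: P = (0.240, 4.29), H = (-0.240, -4.29). So H.x = -0.240.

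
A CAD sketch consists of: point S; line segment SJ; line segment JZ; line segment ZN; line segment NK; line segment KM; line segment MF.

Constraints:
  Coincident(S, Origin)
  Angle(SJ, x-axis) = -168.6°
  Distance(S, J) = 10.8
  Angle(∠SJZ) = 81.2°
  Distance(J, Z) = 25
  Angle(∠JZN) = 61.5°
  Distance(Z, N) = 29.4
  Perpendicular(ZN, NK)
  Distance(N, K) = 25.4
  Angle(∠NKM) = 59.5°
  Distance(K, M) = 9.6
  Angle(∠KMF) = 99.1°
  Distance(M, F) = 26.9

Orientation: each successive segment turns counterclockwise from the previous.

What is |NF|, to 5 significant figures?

4.7742

S is at the origin; SJ runs at -168.6° with length 10.8, so J = (-10.587, -2.1347). ∠SJZ = 81.2° gives JZ at -69.800° from the x-axis; with |JZ| = 25.0, Z = (-1.9545, -25.597). ∠JZN = 61.5° gives ZN at 48.700° from the x-axis; with |ZN| = 29.4, N = (17.450, -3.5099). The perpendicularity gives NK at right angles to ZN, so NK runs at 138.70°; with |NK| = 25.4, K = (-1.6325, 13.254). ∠NKM = 59.5° gives KM at -100.80° from the x-axis; with |KM| = 9.6, M = (-3.4314, 3.8242). ∠KMF = 99.1° gives MF at -19.900° from the x-axis; with |MF| = 26.9, F = (21.862, -5.3320). Then |NF| = |F − N| = 4.7742.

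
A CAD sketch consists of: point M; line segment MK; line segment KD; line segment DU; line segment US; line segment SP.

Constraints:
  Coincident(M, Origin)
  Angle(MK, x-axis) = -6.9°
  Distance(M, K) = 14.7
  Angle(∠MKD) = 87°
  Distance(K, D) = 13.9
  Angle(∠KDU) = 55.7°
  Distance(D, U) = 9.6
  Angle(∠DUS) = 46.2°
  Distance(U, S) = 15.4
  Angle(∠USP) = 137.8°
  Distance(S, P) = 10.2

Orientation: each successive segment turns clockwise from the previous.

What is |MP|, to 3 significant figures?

32.1

M is at the origin; MK runs at -6.9° with length 14.7, so K = (14.6, -1.77). ∠MKD = 87.0° gives KD at -99.9° from the x-axis; with |KD| = 13.9, D = (12.2, -15.5). ∠KDU = 55.7° gives DU at 136° from the x-axis; with |DU| = 9.6, U = (5.32, -8.77). ∠DUS = 46.2° gives US at 2.00° from the x-axis; with |US| = 15.4, S = (20.7, -8.23). ∠USP = 137.8° gives SP at -40.2° from the x-axis; with |SP| = 10.2, P = (28.5, -14.8). Then |MP| = |P − M| = 32.1.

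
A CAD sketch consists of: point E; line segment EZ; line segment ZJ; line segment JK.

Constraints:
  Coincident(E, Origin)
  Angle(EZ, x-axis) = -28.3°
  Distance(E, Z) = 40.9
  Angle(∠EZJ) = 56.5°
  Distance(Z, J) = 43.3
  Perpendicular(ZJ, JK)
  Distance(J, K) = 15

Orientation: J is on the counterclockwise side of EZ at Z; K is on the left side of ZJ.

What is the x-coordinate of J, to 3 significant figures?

32.1

E is at the origin; EZ runs at -28.3° with length 40.9, so Z = 40.9·(cos -28.3°, sin -28.3°) = (36.0, -19.4). ∠EZJ = 56.5°, so ZJ runs at -28.3° + (180° − 56.5°) = 95.2° from the x-axis; with |ZJ| = 43.3, J = Z + 43.3·(cos 95.2°, sin 95.2°) = (32.1, 23.7). So J.x = 32.1.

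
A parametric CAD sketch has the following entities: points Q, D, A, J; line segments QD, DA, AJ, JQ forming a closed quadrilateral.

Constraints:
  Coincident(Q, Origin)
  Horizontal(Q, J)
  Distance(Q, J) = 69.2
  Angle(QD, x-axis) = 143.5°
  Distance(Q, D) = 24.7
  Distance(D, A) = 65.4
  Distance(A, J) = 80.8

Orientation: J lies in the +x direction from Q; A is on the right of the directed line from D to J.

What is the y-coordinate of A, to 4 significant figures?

-46.53

Q is at the origin; Q and J share the same y with |QJ| = 69.2 and J in +x, so J = (69.2, 0). QD runs at 143.5° with |QD| = 24.7, so D = (-19.86, 14.69). A is determined by |DA| = 65.4 and |AJ| = 80.8 together: it lies at the intersection of circle(D, 65.4) and circle(J, 80.8). With |DJ| = 90.26, the foot of the radical line on DJ is 32.66 from D and the perpendicular offset is √(65.4² − 32.66²) = 56.66. Taking the right-of-DJ solution: A = (3.143, -46.53).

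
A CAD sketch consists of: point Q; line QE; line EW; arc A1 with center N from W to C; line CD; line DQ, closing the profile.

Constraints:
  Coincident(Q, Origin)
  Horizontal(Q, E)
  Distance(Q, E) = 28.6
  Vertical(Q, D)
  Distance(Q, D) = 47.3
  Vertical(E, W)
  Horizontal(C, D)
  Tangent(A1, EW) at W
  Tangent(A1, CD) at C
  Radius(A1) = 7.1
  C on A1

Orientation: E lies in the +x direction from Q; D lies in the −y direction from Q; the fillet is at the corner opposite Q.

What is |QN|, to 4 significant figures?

45.59

Q is at the origin; Q and E share the same y with |QE| = 28.6 and E on the +x side, so E = (28.60, 0.000). Q and D share the same x with |QD| = 47.3 and D on the −y side, so D = (0.000, -47.30). The virtual corner opposite Q is at (28.60, -47.30). Tangency of A1 to EW means the radius NW is perpendicular to EW and since A1 is tangent to CD there, NC ⟂ CD, with radius 7.1, so the center N sits 7.1 in from both sides at N = (21.50, -40.20). Then |QN| = |N − Q| = 45.59.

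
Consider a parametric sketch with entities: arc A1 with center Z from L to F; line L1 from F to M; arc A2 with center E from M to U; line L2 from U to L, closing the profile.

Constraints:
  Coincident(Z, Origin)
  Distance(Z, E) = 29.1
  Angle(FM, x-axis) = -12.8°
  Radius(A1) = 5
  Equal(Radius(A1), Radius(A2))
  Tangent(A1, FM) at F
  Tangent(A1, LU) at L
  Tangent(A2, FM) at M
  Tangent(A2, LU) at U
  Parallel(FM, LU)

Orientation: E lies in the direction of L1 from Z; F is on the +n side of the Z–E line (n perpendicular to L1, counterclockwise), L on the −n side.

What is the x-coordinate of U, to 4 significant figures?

27.27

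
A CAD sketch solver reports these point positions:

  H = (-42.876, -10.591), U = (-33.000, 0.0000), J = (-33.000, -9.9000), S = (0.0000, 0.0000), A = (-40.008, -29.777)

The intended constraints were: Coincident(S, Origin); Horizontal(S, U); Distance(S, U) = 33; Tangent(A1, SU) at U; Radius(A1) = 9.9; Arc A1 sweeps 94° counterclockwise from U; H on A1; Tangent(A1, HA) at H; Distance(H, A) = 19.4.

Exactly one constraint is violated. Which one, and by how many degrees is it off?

Tangent(A1, HA) at H — off by 4.50°.

S = (0.00, 0.00) ✓; S.y = 0.00, U.y = 0.00 ✓; |SU| = 33.00 ✓; ∠(JU, US) = 90.00° ✓; |JU| = 9.900 ✓; bearing(J→H) − bearing(J→U) = 94.00° ✓; |JH| = 9.900 ✓; ∠(JH, HA) = 85.50° ✗; |HA| = 19.40 ✓.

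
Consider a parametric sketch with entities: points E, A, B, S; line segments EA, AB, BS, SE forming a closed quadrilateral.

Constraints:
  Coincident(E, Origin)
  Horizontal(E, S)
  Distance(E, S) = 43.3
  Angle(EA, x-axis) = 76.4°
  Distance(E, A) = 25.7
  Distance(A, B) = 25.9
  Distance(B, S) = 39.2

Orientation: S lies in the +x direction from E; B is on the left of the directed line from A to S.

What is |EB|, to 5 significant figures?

46.804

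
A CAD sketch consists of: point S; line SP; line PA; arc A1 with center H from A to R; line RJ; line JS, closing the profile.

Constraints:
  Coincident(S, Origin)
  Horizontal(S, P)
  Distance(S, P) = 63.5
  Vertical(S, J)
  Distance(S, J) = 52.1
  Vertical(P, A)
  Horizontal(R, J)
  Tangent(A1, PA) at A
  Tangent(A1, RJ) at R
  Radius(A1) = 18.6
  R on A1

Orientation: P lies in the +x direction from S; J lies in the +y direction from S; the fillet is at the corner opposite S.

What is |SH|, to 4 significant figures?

56.02

S is at the origin; S and P share the same y with |SP| = 63.5 and P on the +x side, so P = (63.50, 0.000). S and J share the same x with |SJ| = 52.1 and J on the +y side, so J = (0.000, 52.10). The virtual corner opposite S is at (63.50, 52.10). Tangency of A1 to PA means the radius HA is perpendicular to PA and tangency of A1 to RJ means the radius HR is perpendicular to RJ, with radius 18.6, so the center H sits 18.6 in from both sides at H = (44.90, 33.50). Then |SH| = |H − S| = 56.02.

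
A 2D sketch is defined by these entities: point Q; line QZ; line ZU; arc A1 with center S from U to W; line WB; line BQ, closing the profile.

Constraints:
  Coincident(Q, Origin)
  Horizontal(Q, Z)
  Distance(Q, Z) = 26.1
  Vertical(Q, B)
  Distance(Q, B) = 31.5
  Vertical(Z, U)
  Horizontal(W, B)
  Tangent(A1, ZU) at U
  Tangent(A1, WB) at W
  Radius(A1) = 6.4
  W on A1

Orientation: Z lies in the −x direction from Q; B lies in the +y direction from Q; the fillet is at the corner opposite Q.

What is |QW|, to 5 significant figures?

37.153

Q is at the origin; Q and Z share the same y with |QZ| = 26.1 and Z on the −x side, so Z = (-26.100, 0.0000). QB is vertical with |QB| = 31.5 and B on the +y side, so B = (0.0000, 31.500). The virtual corner opposite Q is at (-26.100, 31.500). Since A1 is tangent to ZU there, SU ⟂ ZU and A1 meets WB tangentially, so SW is at right angles to WB, with radius 6.4, so the center S sits 6.4 in from both sides at S = (-19.700, 25.100). That places the tangent points at U = (-26.100, 25.100) on ZU and W = (-19.700, 31.500) on WB. Then |QW| = |W − Q| = 37.153.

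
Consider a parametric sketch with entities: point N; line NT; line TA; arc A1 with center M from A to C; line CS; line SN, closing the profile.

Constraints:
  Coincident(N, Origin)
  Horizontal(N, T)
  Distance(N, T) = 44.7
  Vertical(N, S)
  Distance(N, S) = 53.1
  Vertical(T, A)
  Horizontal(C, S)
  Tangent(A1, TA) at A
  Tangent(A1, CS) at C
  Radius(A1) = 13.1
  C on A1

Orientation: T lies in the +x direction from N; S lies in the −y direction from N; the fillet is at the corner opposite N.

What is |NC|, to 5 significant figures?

61.791

N is at the origin; NT is horizontal with |NT| = 44.7 and T on the +x side, so T = (44.700, 0.0000). N and S share the same x with |NS| = 53.1 and S on the −y side, so S = (0.0000, -53.100). The virtual corner opposite N is at (44.700, -53.100). Tangency of A1 to TA means the radius MA is perpendicular to TA and since A1 is tangent to CS there, MC ⟂ CS, with radius 13.1, so the center M sits 13.1 in from both sides at M = (31.600, -40.000). That places the tangent points at A = (44.700, -40.000) on TA and C = (31.600, -53.100) on CS. Then |NC| = |C − N| = 61.791.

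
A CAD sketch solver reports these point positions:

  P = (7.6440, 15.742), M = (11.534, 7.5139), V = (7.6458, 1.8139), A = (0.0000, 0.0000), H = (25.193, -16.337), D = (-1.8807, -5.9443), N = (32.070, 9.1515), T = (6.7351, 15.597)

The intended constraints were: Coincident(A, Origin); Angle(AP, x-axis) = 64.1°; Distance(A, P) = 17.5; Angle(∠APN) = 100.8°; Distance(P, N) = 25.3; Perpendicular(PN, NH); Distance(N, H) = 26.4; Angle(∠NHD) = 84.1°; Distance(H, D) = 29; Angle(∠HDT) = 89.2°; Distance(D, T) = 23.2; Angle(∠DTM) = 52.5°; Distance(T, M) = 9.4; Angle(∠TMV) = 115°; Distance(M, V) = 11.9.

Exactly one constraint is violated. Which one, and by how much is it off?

Distance(M, V) = 11.9 — off by 5.00.

A = (0.00, 0.00) ✓; AP at 64.10° ✓; |AP| = 17.50 ✓; ∠APN = 100.8° ✓; |PN| = 25.30 ✓; ∠(PN, NH) = 90.00° ✓; |NH| = 26.40 ✓; ∠NHD = 84.10° ✓; |HD| = 29.00 ✓; ∠HDT = 89.20° ✓; |DT| = 23.20 ✓; ∠DTM = 52.50° ✓; |TM| = 9.400 ✓; ∠TMV = 115.0° ✓; |MV| = 6.900 ✗.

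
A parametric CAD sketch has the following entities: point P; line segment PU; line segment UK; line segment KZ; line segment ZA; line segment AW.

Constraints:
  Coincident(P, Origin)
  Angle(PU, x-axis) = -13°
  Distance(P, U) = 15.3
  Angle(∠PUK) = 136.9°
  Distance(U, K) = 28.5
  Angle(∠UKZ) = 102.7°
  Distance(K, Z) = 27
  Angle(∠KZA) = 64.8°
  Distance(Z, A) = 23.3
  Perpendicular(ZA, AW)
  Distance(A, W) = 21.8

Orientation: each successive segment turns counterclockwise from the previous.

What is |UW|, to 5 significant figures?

16.407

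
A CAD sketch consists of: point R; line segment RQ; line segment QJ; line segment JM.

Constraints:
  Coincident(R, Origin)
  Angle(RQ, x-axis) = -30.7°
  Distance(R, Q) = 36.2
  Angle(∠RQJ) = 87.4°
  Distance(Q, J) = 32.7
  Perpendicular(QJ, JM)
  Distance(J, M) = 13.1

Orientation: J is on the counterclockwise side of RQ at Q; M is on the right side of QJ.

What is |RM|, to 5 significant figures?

58.236

R is at the origin; RQ runs at -30.7° with length 36.2, so Q = 36.2·(cos -30.7°, sin -30.7°) = (31.127, -18.482). ∠RQJ = 87.4°, so QJ runs at -30.7° + (180° − 87.4°) = 61.900° from the x-axis; with |QJ| = 32.7, J = Q + 32.7·(cos 61.900°, sin 61.900°) = (46.529, 10.364). The perpendicularity gives JM at right angles to QJ; with |JM| = 13.1 on the right of QJ, M = J + 13.1·(0.88213, -0.47101) = (58.085, 4.1936). Then |RM| = |M − R| = 58.236.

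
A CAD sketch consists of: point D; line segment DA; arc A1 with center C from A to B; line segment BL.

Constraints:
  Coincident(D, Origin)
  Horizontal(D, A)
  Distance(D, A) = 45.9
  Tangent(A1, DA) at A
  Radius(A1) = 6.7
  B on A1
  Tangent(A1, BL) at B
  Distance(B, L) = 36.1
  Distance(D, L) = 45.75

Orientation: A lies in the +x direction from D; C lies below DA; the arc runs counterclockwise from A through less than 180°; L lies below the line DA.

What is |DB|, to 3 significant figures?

39.9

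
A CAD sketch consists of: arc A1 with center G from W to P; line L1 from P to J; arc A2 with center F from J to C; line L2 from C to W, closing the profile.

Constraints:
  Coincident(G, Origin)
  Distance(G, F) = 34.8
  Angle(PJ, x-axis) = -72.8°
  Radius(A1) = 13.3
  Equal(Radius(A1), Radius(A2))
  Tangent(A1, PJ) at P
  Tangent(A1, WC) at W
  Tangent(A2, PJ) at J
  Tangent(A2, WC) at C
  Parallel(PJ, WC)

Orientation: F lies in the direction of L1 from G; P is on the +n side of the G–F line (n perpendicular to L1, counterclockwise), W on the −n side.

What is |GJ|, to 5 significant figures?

37.255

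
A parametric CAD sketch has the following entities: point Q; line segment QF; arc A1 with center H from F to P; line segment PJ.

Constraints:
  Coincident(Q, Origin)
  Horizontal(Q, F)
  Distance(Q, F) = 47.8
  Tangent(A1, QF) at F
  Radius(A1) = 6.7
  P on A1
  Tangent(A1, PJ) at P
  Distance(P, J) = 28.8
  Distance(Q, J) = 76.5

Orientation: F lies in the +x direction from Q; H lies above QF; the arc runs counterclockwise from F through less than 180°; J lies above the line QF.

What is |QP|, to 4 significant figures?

52.40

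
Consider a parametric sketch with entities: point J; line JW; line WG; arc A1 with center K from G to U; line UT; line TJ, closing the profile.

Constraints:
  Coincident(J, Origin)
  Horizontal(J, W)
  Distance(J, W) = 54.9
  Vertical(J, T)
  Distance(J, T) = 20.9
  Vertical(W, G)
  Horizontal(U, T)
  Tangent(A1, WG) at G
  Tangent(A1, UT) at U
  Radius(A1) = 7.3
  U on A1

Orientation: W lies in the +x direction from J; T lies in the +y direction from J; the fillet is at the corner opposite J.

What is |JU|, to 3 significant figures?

52.0

J is at the origin; JW is horizontal with |JW| = 54.9 and W on the +x side, so W = (54.9, 0.00). J and T share the same x with |JT| = 20.9 and T on the +y side, so T = (0.00, 20.9). The virtual corner opposite J is at (54.9, 20.9). The tangent condition forces KG to be normal to WG and since A1 is tangent to UT there, KU ⟂ UT, with radius 7.3, so the center K sits 7.3 in from both sides at K = (47.6, 13.6). That places the tangent points at G = (54.9, 13.6) on WG and U = (47.6, 20.9) on UT. Then |JU| = |U − J| = 52.0.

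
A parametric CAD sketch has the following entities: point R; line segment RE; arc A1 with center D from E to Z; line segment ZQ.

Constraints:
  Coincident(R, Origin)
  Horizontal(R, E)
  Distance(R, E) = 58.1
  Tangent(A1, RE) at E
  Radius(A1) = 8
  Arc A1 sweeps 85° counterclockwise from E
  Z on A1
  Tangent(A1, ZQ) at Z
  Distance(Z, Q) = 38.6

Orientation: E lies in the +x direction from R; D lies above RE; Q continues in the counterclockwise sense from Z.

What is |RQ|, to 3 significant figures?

83.2

R is at the origin; R and E share the same y with |RE| = 58.1 and E on the +x side, so E = (58.1, 0.00). The tangent condition forces DE to be normal to RE, so D = E + (0, 8) = (58.1, 8.00). On A1, E sits at bearing -90° from D; an 85° counterclockwise sweep puts Z at bearing -5°, so Z = D + 8.0·(cos -5°, sin -5°) = (66.1, 7.30). A1 meets ZQ tangentially, so DZ is at right angles to ZQ, so ZQ runs along (−sin -5°, cos -5°); with |ZQ| = 38.6, Q = (69.4, 45.8). Then |RQ| = |Q − R| = 83.2.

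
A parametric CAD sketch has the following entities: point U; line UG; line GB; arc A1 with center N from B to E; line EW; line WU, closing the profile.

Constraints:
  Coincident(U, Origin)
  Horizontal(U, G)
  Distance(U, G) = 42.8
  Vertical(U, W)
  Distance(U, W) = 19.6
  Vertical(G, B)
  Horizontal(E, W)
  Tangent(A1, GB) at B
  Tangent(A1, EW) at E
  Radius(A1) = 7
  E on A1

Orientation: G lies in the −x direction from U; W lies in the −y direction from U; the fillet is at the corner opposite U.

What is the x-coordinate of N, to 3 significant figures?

-35.8

U and W share the same x with |UW| = 19.6 and W on the −y side, so W = (0.00, -19.6). The virtual corner opposite U is at (-42.8, -19.6). A1 meets GB tangentially, so NB is at right angles to GB and A1 meets EW tangentially, so NE is at right angles to EW, with radius 7.0, so the center N sits 7.0 in from both sides at N = (-35.8, -12.6). So N.x = -35.8.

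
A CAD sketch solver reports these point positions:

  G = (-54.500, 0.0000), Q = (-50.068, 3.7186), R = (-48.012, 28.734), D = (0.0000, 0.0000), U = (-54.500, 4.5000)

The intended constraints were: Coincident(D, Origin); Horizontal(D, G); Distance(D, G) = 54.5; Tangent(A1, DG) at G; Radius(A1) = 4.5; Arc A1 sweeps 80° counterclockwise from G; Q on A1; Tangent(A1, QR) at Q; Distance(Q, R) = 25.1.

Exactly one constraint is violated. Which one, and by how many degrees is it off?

Tangent(A1, QR) at Q — off by 5.30°.

D = (0.00, 0.00) ✓; D.y = 0.00, G.y = 0.00 ✓; |DG| = 54.50 ✓; ∠(UG, GD) = 90.00° ✓; |UG| = 4.500 ✓; bearing(U→Q) − bearing(U→G) = 80.00° ✓; |UQ| = 4.500 ✓; ∠(UQ, QR) = 84.70° ✗; |QR| = 25.10 ✓.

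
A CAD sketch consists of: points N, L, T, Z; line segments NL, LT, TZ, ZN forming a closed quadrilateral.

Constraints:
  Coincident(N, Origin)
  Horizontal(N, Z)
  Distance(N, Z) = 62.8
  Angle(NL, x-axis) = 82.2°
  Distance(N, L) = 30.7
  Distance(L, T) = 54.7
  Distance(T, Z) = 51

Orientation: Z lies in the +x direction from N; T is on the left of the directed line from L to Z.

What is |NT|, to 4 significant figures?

74.67

Checks: |LT| = 54.70 ✓; |TZ| = 51.00 ✓.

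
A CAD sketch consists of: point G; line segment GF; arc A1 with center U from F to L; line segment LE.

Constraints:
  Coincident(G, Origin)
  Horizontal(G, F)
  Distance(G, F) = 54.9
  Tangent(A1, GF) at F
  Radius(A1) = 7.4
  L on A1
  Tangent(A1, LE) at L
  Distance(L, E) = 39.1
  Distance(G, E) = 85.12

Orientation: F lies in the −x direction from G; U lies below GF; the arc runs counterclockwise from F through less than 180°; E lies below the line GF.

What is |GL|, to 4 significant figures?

62.17

G is at the origin; GF is horizontal with |GF| = 54.9 and F on the −x side, so F = (-54.90, 0.000). Since A1 is tangent to GF there, UF ⟂ GF, so U = F + (0, -7.4) = (-54.90, -7.400). Since UL ⟂ LE (tangency), |UE| = √(7.4² + 39.1²) = 39.79 regardless of where L sits on A1. So E lies on both circle(G, 85.12) and circle(U, 39.79); the below-GF intersection is E = (-73.80, -42.42). L is the foot of the tangent from E: L = (-61.95, -5.159).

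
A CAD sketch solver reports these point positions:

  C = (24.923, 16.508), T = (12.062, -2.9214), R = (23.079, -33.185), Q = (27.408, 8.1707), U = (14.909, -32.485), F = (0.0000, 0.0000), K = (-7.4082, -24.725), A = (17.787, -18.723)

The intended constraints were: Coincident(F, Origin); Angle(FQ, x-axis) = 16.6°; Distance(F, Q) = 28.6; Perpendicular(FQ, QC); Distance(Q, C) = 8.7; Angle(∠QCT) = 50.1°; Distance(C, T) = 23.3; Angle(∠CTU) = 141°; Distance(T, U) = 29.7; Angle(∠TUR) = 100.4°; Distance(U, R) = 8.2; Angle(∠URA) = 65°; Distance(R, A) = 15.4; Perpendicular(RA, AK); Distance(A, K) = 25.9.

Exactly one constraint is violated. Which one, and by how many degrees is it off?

Perpendicular(RA, AK) — off by 6.70°.

F = (0.00, 0.00) ✓; FQ at 16.60° ✓; |FQ| = 28.60 ✓; ∠(FQ, QC) = 90.00° ✓; |QC| = 8.700 ✓; ∠QCT = 50.10° ✓; |CT| = 23.30 ✓; ∠CTU = 141.0° ✓; |TU| = 29.70 ✓; ∠TUR = 100.4° ✓; |UR| = 8.200 ✓; ∠URA = 65.00° ✓; |RA| = 15.40 ✓; ∠(RA, AK) = 83.30° ✗; |AK| = 25.90 ✓.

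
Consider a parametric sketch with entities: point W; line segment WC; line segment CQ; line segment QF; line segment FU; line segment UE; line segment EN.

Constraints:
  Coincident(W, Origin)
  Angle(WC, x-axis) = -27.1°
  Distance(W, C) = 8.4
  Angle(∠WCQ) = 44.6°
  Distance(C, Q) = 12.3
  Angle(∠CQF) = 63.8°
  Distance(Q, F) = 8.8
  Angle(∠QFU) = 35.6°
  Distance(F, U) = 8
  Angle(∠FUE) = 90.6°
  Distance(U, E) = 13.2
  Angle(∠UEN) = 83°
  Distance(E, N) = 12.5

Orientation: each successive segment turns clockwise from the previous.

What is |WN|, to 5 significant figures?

15.392

W is at the origin; WC runs at -27.1° with length 8.4, so C = (7.4778, -3.8266). ∠WCQ = 44.6° gives CQ at -162.50° from the x-axis; with |CQ| = 12.3, Q = (-4.2529, -7.5253). ∠CQF = 63.8° gives QF at 81.300° from the x-axis; with |QF| = 8.8, F = (-2.9218, 1.1735). ∠QFU = 35.6° gives FU at -63.100° from the x-axis; with |FU| = 8.0, U = (0.69764, -5.9609). ∠FUE = 90.6° gives UE at -152.50° from the x-axis; with |UE| = 13.2, E = (-11.011, -12.056). ∠UEN = 83.0° gives EN at 110.50° from the x-axis; with |EN| = 12.5, N = (-15.388, -0.34757). Then |WN| = |N − W| = 15.392.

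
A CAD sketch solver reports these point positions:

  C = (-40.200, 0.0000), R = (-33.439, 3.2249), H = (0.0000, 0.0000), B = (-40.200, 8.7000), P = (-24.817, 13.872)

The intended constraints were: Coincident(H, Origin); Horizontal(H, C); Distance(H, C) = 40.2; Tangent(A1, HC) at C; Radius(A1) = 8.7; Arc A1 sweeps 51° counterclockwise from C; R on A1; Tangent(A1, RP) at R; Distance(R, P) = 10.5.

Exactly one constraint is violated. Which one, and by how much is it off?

Distance(R, P) = 10.5 — off by 3.20.

H = (0.00, 0.00) ✓; H.y = 0.00, C.y = 0.00 ✓; |HC| = 40.20 ✓; ∠(BC, CH) = 90.00° ✓; |BC| = 8.700 ✓; bearing(B→R) − bearing(B→C) = 51.00° ✓; |BR| = 8.700 ✓; ∠(BR, RP) = 90.00° ✓; |RP| = 13.70 ✗.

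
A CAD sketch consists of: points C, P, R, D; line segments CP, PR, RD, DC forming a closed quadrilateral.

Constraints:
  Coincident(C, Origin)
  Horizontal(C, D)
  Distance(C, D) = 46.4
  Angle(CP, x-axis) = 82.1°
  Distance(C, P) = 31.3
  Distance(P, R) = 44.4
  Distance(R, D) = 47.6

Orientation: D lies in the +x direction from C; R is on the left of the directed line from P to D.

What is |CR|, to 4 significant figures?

65.83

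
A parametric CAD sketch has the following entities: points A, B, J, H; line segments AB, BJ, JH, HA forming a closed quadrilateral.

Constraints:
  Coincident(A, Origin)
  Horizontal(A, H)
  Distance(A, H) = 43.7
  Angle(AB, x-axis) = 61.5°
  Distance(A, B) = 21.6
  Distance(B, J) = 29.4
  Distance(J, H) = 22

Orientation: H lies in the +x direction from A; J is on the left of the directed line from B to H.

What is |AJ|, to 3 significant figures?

45.1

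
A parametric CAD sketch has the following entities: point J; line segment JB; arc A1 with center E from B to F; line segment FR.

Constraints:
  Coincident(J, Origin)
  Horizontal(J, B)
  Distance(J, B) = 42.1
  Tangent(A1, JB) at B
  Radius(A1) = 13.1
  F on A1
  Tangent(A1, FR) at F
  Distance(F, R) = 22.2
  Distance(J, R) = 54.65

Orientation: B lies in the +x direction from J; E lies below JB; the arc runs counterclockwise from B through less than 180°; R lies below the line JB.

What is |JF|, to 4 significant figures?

35.10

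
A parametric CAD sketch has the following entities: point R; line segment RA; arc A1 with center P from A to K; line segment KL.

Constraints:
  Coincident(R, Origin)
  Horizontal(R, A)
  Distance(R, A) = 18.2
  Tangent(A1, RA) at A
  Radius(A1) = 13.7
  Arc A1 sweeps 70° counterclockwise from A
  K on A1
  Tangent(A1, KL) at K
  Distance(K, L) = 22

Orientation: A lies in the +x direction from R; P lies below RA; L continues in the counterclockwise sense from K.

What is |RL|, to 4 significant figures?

29.77

On A1, A sits at bearing 90° from P; a 70° counterclockwise sweep puts K at bearing 160°, so K = P + 13.7·(cos 160°, sin 160°) = (5.326, -9.014). A1 meets KL tangentially, so PK is at right angles to KL, so KL runs along (−sin 160°, cos 160°); with |KL| = 22.0, L = (-2.198, -29.69). Then |RL| = |L − R| = 29.77.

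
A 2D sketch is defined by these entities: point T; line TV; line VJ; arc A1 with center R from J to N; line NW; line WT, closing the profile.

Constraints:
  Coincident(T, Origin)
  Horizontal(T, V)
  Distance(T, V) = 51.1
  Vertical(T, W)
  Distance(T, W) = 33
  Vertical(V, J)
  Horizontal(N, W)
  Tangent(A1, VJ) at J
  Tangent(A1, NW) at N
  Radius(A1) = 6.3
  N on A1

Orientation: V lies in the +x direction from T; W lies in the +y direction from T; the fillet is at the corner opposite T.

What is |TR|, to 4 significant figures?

52.15

T is at the origin; T and V share the same y with |TV| = 51.1 and V on the +x side, so V = (51.10, 0.000). TW is vertical with |TW| = 33.0 and W on the +y side, so W = (0.000, 33.00). The virtual corner opposite T is at (51.10, 33.00). A1 meets VJ tangentially, so RJ is at right angles to VJ and since A1 is tangent to NW there, RN ⟂ NW, with radius 6.3, so the center R sits 6.3 in from both sides at R = (44.80, 26.70). Then |TR| = |R − T| = 52.15.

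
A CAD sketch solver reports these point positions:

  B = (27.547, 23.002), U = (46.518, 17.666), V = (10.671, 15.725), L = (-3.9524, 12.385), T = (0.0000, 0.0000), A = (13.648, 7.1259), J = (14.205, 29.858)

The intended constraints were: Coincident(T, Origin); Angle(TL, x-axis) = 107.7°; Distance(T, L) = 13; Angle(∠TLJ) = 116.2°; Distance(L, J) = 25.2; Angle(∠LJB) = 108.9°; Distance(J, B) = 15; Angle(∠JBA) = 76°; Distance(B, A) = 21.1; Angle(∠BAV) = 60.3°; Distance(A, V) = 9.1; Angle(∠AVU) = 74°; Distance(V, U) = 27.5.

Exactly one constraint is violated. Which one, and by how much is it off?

Distance(V, U) = 27.5 — off by 8.40.

T = (0.00, 0.00) ✓; TL at 107.7° ✓; |TL| = 13.00 ✓; ∠TLJ = 116.2° ✓; |LJ| = 25.20 ✓; ∠LJB = 108.9° ✓; |JB| = 15.00 ✓; ∠JBA = 76.00° ✓; |BA| = 21.10 ✓; ∠BAV = 60.30° ✓; |AV| = 9.100 ✓; ∠AVU = 74.00° ✓; |VU| = 35.90 ✗.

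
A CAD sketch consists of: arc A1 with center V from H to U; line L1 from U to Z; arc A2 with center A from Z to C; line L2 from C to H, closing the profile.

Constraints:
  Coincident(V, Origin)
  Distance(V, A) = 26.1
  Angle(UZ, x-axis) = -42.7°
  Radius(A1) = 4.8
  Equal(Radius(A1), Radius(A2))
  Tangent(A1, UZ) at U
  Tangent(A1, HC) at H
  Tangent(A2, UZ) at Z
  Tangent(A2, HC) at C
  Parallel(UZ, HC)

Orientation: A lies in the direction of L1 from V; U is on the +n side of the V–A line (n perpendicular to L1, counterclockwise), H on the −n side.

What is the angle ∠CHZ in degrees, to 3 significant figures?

20.2°

The slot axis is L1's direction at -42.7°, so u = (cos -42.7°, sin -42.7°) = (0.735, -0.678) and n = (−sin -42.7°, cos -42.7°) = (0.678, 0.735). V is at the origin and A lies 26.1 along u from V, so A = 26.1·u = (19.2, -17.7). Tangency of A1 to both parallel lines with radius 4.8 puts U and H at V ± 4.8·n: U = (3.26, 3.53), H = (-3.26, -3.53). Equal radii place Z and C the same way about A: Z = A + 4.8·n = (22.4, -14.2), C = A − 4.8·n = (15.9, -21.2). Then cos ∠CHZ = HC·HZ / (|HC||HZ|), giving 20.2°.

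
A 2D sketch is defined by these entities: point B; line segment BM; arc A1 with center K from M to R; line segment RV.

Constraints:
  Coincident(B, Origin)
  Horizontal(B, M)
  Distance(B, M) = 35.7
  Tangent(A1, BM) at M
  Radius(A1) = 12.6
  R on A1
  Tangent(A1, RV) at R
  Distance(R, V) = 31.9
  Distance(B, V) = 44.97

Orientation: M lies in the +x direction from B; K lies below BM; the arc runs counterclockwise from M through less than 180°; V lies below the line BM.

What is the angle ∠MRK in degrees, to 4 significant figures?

50.48°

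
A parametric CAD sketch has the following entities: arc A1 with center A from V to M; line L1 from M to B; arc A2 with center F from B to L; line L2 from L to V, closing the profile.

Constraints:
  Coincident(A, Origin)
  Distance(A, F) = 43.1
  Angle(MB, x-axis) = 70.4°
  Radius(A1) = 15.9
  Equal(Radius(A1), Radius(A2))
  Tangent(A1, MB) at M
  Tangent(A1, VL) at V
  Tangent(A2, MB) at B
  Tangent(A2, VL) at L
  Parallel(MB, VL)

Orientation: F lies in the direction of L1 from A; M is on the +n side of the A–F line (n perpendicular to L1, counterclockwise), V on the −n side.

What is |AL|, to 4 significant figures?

45.94

The slot axis is L1's direction at 70.4°, so u = (cos 70.4°, sin 70.4°) = (0.3355, 0.9421) and n = (−sin 70.4°, cos 70.4°) = (-0.9421, 0.3355). A is at the origin and F lies 43.1 along u from A, so F = 43.1·u = (14.46, 40.60). Tangency of A1 to both parallel lines with radius 15.9 puts M and V at A ± 15.9·n: M = (-14.98, 5.334), V = (14.98, -5.334). Equal radii place B and L the same way about F: B = F + 15.9·n = (-0.5208, 45.94), L = F − 15.9·n = (29.44, 35.27). Then |AL| = |L − A| = 45.94.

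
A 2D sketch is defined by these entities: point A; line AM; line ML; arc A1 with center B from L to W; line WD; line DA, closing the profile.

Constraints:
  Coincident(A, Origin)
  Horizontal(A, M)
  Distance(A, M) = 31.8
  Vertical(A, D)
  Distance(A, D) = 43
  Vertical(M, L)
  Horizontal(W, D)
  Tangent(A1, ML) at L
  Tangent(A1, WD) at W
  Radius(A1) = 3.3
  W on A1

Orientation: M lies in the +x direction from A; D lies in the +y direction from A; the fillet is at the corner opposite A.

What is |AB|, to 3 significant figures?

48.9

AD is vertical with |AD| = 43.0 and D on the +y side, so D = (0.00, 43.0). The virtual corner opposite A is at (31.8, 43.0). Tangency of A1 to ML means the radius BL is perpendicular to ML and since A1 is tangent to WD there, BW ⟂ WD, with radius 3.3, so the center B sits 3.3 in from both sides at B = (28.5, 39.7). Then |AB| = |B − A| = 48.9.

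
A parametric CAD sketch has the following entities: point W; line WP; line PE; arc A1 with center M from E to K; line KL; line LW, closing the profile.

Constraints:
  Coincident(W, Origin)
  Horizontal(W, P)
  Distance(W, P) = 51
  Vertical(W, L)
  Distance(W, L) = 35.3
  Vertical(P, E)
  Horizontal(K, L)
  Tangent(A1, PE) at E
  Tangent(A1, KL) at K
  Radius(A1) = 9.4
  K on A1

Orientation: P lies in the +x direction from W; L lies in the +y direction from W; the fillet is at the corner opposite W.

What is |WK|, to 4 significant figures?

54.56

The virtual corner opposite W is at (51.00, 35.30). Tangency of A1 to PE means the radius ME is perpendicular to PE and A1 meets KL tangentially, so MK is at right angles to KL, with radius 9.4, so the center M sits 9.4 in from both sides at M = (41.60, 25.90). That places the tangent points at E = (51.00, 25.90) on PE and K = (41.60, 35.30) on KL. Then |WK| = |K − W| = 54.56.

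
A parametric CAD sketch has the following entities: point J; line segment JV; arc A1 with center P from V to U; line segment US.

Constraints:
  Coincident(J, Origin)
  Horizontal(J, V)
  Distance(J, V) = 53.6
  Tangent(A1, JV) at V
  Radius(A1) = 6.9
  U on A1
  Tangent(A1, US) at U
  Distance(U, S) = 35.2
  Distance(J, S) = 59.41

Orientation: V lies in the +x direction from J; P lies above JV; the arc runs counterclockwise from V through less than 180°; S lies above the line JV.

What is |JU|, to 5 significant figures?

60.528

J is at the origin; JV is horizontal with |JV| = 53.6 and V on the +x side, so V = (53.600, 0.0000). A1 meets JV tangentially, so PV is at right angles to JV, so P = V + (0, 6.9) = (53.600, 6.9000). Since PU ⟂ US (tangency), |PS| = √(6.9² + 35.2²) = 35.870 regardless of where U sits on A1. So S lies on both circle(J, 59.41) and circle(P, 35.870); the above-JV intersection is S = (42.872, 41.128). U is the foot of the tangent from S: U = (59.664, 10.192).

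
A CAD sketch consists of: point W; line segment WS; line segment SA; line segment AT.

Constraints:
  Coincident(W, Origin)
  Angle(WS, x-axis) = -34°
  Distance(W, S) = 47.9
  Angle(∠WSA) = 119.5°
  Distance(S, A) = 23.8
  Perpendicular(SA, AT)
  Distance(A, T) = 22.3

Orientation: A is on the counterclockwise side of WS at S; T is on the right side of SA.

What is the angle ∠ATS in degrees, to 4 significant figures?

46.86°

W is at the origin; WS runs at -34.0° with length 47.9, so S = 47.9·(cos -34.0°, sin -34.0°) = (39.71, -26.79). ∠WSA = 119.5°, so SA runs at -34.0° + (180° − 119.5°) = 26.50° from the x-axis; with |SA| = 23.8, A = S + 23.8·(cos 26.50°, sin 26.50°) = (61.01, -16.17). The perpendicularity gives AT at right angles to SA; with |AT| = 22.3 on the right of SA, T = A + 22.3·(0.4462, -0.8949) = (70.96, -36.12). Then cos ∠ATS = TA·TS / (|TA||TS|), giving 46.86°.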